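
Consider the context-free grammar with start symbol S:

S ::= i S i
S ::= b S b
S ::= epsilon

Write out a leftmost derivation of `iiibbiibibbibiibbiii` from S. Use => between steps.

S => iSi   [S ::= i S i]
iSi => iiSii   [S ::= i S i]
iiSii => iiiSiii   [S ::= i S i]
iiiSiii => iiibSbiii   [S ::= b S b]
iiibSbiii => iiibbSbbiii   [S ::= b S b]
iiibbSbbiii => iiibbiSibbiii   [S ::= i S i]
iiibbiSibbiii => iiibbiiSiibbiii   [S ::= i S i]
iiibbiiSiibbiii => iiibbiibSbiibbiii   [S ::= b S b]
iiibbiibSbiibbiii => iiibbiibiSibiibbiii   [S ::= i S i]
iiibbiibiSibiibbiii => iiibbiibibSbibiibbiii   [S ::= b S b]
iiibbiibibSbibiibbiii => iiibbiibibbibiibbiii   [S ::= epsilon]

S=>iSi=>iiSii=>iiiSiii=>iiibSbiii=>iiibbSbbiii=>iiibbiSibbiii=>iiibbiiSiibbiii=>iiibbiibSbiibbiii=>iiibbiibiSibiibbiii=>iiibbiibibSbibiibbiii=>iiibbiibibbibiibbiii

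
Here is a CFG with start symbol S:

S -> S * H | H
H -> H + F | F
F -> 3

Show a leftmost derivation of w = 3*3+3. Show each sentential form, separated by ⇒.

S ⇒ S*H ⇒ H*H ⇒ F*H ⇒ 3*H ⇒ 3*H+F ⇒ 3*F+F ⇒ 3*3+F ⇒ 3*3+3

S ⇒ S*H   [S -> S * H]
S*H ⇒ H*H   [S -> H]
H*H ⇒ F*H   [H -> F]
F*H ⇒ 3*H   [F -> 3]
3*H ⇒ 3*H+F   [H -> H + F]
3*H+F ⇒ 3*F+F   [H -> F]
3*F+F ⇒ 3*3+F   [F -> 3]
3*3+F ⇒ 3*3+3   [F -> 3]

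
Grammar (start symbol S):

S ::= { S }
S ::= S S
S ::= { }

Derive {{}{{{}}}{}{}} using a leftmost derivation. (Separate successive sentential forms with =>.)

S=>{S}=>{SS}=>{SSS}=>{{}SS}=>{{}SSS}=>{{}{S}SS}=>{{}{{S}}SS}=>{{}{{{}}}SS}=>{{}{{{}}}{}S}=>{{}{{{}}}{}{}}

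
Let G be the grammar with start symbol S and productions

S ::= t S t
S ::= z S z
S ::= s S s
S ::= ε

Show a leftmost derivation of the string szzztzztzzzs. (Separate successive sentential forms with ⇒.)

S ⇒ sSs ⇒ szSzs ⇒ szzSzzs ⇒ szzzSzzzs ⇒ szzztStzzzs ⇒ szzztzSztzzzs ⇒ szzztzztzzzs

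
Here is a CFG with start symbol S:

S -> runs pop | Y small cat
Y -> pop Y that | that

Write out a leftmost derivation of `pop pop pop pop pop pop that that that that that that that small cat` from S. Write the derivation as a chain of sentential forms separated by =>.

S => Y small cat => pop Y that small cat => pop pop Y that that small cat => pop pop pop Y that that that small cat => pop pop pop pop Y that that that that small cat => pop pop pop pop pop Y that that that that that small cat => pop pop pop pop pop pop Y that that that that that that small cat => pop pop pop pop pop pop that that that that that that that small cat

S => Y small cat   [S -> Y small cat]
Y small cat => pop Y that small cat   [Y -> pop Y that]
pop Y that small cat => pop pop Y that that small cat   [Y -> pop Y that]
pop pop Y that that small cat => pop pop pop Y that that that small cat   [Y -> pop Y that]
pop pop pop Y that that that small cat => pop pop pop pop Y that that that that small cat   [Y -> pop Y that]
pop pop pop pop Y that that that that small cat => pop pop pop pop pop Y that that that that that small cat   [Y -> pop Y that]
pop pop pop pop pop Y that that that that that small cat => pop pop pop pop pop pop Y that that that that that that small cat   [Y -> pop Y that]
pop pop pop pop pop pop Y that that that that that that small cat => pop pop pop pop pop pop that that that that that that that small cat   [Y -> that]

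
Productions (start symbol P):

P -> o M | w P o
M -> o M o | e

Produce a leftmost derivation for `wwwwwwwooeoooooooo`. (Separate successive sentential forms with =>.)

P=>wPo=>wwPoo=>wwwPooo=>wwwwPoooo=>wwwwwPooooo=>wwwwwwPoooooo=>wwwwwwwPooooooo=>wwwwwwwoMooooooo=>wwwwwwwooMoooooooo=>wwwwwwwooeoooooooo

P => wPo   [P -> w P o]
wPo => wwPoo   [P -> w P o]
wwPoo => wwwPooo   [P -> w P o]
wwwPooo => wwwwPoooo   [P -> w P o]
wwwwPoooo => wwwwwPooooo   [P -> w P o]
wwwwwPooooo => wwwwwwPoooooo   [P -> w P o]
wwwwwwPoooooo => wwwwwwwPooooooo   [P -> w P o]
wwwwwwwPooooooo => wwwwwwwoMooooooo   [P -> o M]
wwwwwwwoMooooooo => wwwwwwwooMoooooooo   [M -> o M o]
wwwwwwwooMoooooooo => wwwwwwwooeoooooooo   [M -> e]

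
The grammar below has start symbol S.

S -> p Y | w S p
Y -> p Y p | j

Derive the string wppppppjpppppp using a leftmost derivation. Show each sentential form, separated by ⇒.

S ⇒ wSp   [S -> w S p]
wSp ⇒ wpYp   [S -> p Y]
wpYp ⇒ wppYpp   [Y -> p Y p]
wppYpp ⇒ wpppYppp   [Y -> p Y p]
wpppYppp ⇒ wppppYpppp   [Y -> p Y p]
wppppYpppp ⇒ wpppppYppppp   [Y -> p Y p]
wpppppYppppp ⇒ wppppppYpppppp   [Y -> p Y p]
wppppppYpppppp ⇒ wppppppjpppppp   [Y -> j]

S⇒wSp⇒wpYp⇒wppYpp⇒wpppYppp⇒wppppYpppp⇒wpppppYppppp⇒wppppppYpppppp⇒wppppppjpppppp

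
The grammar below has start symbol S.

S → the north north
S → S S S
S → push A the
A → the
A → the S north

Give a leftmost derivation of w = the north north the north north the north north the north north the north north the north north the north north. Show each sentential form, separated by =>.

S => S S S => S S S S S => S S S S S S S => the north north S S S S S S => the north north the north north S S S S S => the north north the north north the north north S S S S => the north north the north north the north north the north north S S S => the north north the north north the north north the north north the north north S S => the north north the north north the north north the north north the north north the north north S => the north north the north north the north north the north north the north north the north north the north north

S => S S S   [S → S S S]
S S S => S S S S S   [S → S S S]
S S S S S => S S S S S S S   [S → S S S]
S S S S S S S => the north north S S S S S S   [S → the north north]
the north north S S S S S S => the north north the north north S S S S S   [S → the north north]
the north north the north north S S S S S => the north north the north north the north north S S S S   [S → the north north]
the north north the north north the north north S S S S => the north north the north north the north north the north north S S S   [S → the north north]
the north north the north north the north north the north north S S S => the north north the north north the north north the north north the north north S S   [S → the north north]
the north north the north north the north north the north north the north north S S => the north north the north north the north north the north north the north north the north north S   [S → the north north]
the north north the north north the north north the north north the north north the north north S => the north north the north north the north north the north north the north north the north north the north north   [S → the north north]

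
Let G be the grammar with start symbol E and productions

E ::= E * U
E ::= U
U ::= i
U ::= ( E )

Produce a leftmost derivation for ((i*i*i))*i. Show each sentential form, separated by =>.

E => E*U => U*U => (E)*U => (U)*U => ((E))*U => ((E*U))*U => ((E*U*U))*U => ((U*U*U))*U => ((i*U*U))*U => ((i*i*U))*U => ((i*i*i))*U => ((i*i*i))*i

E => E*U   [E ::= E * U]
E*U => U*U   [E ::= U]
U*U => (E)*U   [U ::= ( E )]
(E)*U => (U)*U   [E ::= U]
(U)*U => ((E))*U   [U ::= ( E )]
((E))*U => ((E*U))*U   [E ::= E * U]
((E*U))*U => ((E*U*U))*U   [E ::= E * U]
((E*U*U))*U => ((U*U*U))*U   [E ::= U]
((U*U*U))*U => ((i*U*U))*U   [U ::= i]
((i*U*U))*U => ((i*i*U))*U   [U ::= i]
((i*i*U))*U => ((i*i*i))*U   [U ::= i]
((i*i*i))*U => ((i*i*i))*i   [U ::= i]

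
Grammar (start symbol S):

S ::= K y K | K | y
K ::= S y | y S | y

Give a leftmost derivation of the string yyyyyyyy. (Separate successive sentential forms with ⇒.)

S ⇒ K   [S ::= K]
K ⇒ Sy   [K ::= S y]
Sy ⇒ Ky   [S ::= K]
Ky ⇒ Syy   [K ::= S y]
Syy ⇒ Kyy   [S ::= K]
Kyy ⇒ Syyy   [K ::= S y]
Syyy ⇒ KyKyyy   [S ::= K y K]
KyKyyy ⇒ ySyKyyy   [K ::= y S]
ySyKyyy ⇒ yKyKyyy   [S ::= K]
yKyKyyy ⇒ yyyKyyy   [K ::= y]
yyyKyyy ⇒ yyyySyyy   [K ::= y S]
yyyySyyy ⇒ yyyyyyyy   [S ::= y]

S ⇒ K ⇒ Sy ⇒ Ky ⇒ Syy ⇒ Kyy ⇒ Syyy ⇒ KyKyyy ⇒ ySyKyyy ⇒ yKyKyyy ⇒ yyyKyyy ⇒ yyyySyyy ⇒ yyyyyyyy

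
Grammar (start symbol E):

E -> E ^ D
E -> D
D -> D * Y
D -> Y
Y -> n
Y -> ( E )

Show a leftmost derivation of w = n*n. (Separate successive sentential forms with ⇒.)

E ⇒ D ⇒ D*Y ⇒ Y*Y ⇒ n*Y ⇒ n*n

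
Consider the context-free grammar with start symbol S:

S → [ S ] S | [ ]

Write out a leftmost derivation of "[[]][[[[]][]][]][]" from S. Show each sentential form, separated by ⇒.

S ⇒ [S]S   [S → [ S ] S]
[S]S ⇒ [[]]S   [S → [ ]]
[[]]S ⇒ [[]][S]S   [S → [ S ] S]
[[]][S]S ⇒ [[]][[S]S]S   [S → [ S ] S]
[[]][[S]S]S ⇒ [[]][[[S]S]S]S   [S → [ S ] S]
[[]][[[S]S]S]S ⇒ [[]][[[[]]S]S]S   [S → [ ]]
[[]][[[[]]S]S]S ⇒ [[]][[[[]][]]S]S   [S → [ ]]
[[]][[[[]][]]S]S ⇒ [[]][[[[]][]][]]S   [S → [ ]]
[[]][[[[]][]][]]S ⇒ [[]][[[[]][]][]][]   [S → [ ]]

S⇒[S]S⇒[[]]S⇒[[]][S]S⇒[[]][[S]S]S⇒[[]][[[S]S]S]S⇒[[]][[[[]]S]S]S⇒[[]][[[[]][]]S]S⇒[[]][[[[]][]][]]S⇒[[]][[[[]][]][]][]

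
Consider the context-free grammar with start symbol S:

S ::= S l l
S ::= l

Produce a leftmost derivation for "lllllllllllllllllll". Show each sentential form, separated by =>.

S=>Sll=>Sllll=>Sllllll=>Sllllllll=>Sllllllllll=>Sllllllllllll=>Sllllllllllllll=>Sllllllllllllllll=>Sllllllllllllllllll=>lllllllllllllllllll

S => Sll   [S ::= S l l]
Sll => Sllll   [S ::= S l l]
Sllll => Sllllll   [S ::= S l l]
Sllllll => Sllllllll   [S ::= S l l]
Sllllllll => Sllllllllll   [S ::= S l l]
Sllllllllll => Sllllllllllll   [S ::= S l l]
Sllllllllllll => Sllllllllllllll   [S ::= S l l]
Sllllllllllllll => Sllllllllllllllll   [S ::= S l l]
Sllllllllllllllll => Sllllllllllllllllll   [S ::= S l l]
Sllllllllllllllllll => lllllllllllllllllll   [S ::= l]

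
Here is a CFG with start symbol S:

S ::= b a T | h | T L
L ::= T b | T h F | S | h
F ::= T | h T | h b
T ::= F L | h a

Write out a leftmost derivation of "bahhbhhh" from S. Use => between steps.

S => baT   [S ::= b a T]
baT => baFL   [T ::= F L]
baFL => baTL   [F ::= T]
baTL => baFLL   [T ::= F L]
baFLL => bahTLL   [F ::= h T]
bahTLL => bahFLLL   [T ::= F L]
bahFLLL => bahhbLLL   [F ::= h b]
bahhbLLL => bahhbhLL   [L ::= h]
bahhbhLL => bahhbhhL   [L ::= h]
bahhbhhL => bahhbhhh   [L ::= h]

S => baT => baFL => baTL => baFLL => bahTLL => bahFLLL => bahhbLLL => bahhbhLL => bahhbhhL => bahhbhhh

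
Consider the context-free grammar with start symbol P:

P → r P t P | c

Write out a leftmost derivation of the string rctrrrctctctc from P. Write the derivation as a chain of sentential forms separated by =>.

P => rPtP => rctP => rctrPtP => rctrrPtPtP => rctrrrPtPtPtP => rctrrrctPtPtP => rctrrrctctPtP => rctrrrctctctP => rctrrrctctctc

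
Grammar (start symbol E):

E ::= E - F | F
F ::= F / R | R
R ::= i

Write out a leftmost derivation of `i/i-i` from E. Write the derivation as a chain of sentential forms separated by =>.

E => E-F   [E ::= E - F]
E-F => F-F   [E ::= F]
F-F => F/R-F   [F ::= F / R]
F/R-F => R/R-F   [F ::= R]
R/R-F => i/R-F   [R ::= i]
i/R-F => i/i-F   [R ::= i]
i/i-F => i/i-R   [F ::= R]
i/i-R => i/i-i   [R ::= i]

E => E-F => F-F => F/R-F => R/R-F => i/R-F => i/i-F => i/i-R => i/i-i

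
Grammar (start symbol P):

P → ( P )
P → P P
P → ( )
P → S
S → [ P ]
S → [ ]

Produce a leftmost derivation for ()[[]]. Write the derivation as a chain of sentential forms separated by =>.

P => PP => ()P => ()S => ()[P] => ()[S] => ()[[]]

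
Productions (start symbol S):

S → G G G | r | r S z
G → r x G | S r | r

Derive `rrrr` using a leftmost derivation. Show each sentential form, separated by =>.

S => GGG => rGG => rrG => rrSr => rrrr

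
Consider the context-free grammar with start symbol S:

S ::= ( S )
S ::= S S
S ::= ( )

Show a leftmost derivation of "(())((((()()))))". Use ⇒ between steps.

S ⇒ SS ⇒ (S)S ⇒ (())S ⇒ (())(S) ⇒ (())((S)) ⇒ (())(((S))) ⇒ (())((((S)))) ⇒ (())((((SS)))) ⇒ (())((((()S)))) ⇒ (())((((()()))))

S ⇒ SS   [S ::= S S]
SS ⇒ (S)S   [S ::= ( S )]
(S)S ⇒ (())S   [S ::= ( )]
(())S ⇒ (())(S)   [S ::= ( S )]
(())(S) ⇒ (())((S))   [S ::= ( S )]
(())((S)) ⇒ (())(((S)))   [S ::= ( S )]
(())(((S))) ⇒ (())((((S))))   [S ::= ( S )]
(())((((S)))) ⇒ (())((((SS))))   [S ::= S S]
(())((((SS)))) ⇒ (())((((()S))))   [S ::= ( )]
(())((((()S)))) ⇒ (())((((()()))))   [S ::= ( )]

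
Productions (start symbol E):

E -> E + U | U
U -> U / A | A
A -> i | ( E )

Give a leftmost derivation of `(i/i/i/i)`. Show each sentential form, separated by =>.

E=>U=>A=>(E)=>(U)=>(U/A)=>(U/A/A)=>(U/A/A/A)=>(A/A/A/A)=>(i/A/A/A)=>(i/i/A/A)=>(i/i/i/A)=>(i/i/i/i)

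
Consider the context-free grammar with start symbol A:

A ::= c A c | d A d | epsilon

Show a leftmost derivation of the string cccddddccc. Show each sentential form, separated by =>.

A => cAc   [A ::= c A c]
cAc => ccAcc   [A ::= c A c]
ccAcc => cccAccc   [A ::= c A c]
cccAccc => cccdAdccc   [A ::= d A d]
cccdAdccc => cccddAddccc   [A ::= d A d]
cccddAddccc => cccddddccc   [A ::= epsilon]

A => cAc => ccAcc => cccAccc => cccdAdccc => cccddAddccc => cccddddccc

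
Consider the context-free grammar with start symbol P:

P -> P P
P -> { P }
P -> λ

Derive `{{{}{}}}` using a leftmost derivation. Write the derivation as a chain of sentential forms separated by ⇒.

P ⇒ PP ⇒ {P}P ⇒ {{P}}P ⇒ {{PP}}P ⇒ {{{P}P}}P ⇒ {{{}P}}P ⇒ {{{}{P}}}P ⇒ {{{}{}}}P ⇒ {{{}{}}}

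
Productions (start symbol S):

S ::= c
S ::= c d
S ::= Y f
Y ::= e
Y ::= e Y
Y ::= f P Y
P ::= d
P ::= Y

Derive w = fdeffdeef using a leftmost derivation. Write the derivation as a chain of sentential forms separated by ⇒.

S⇒Yf⇒fPYf⇒fdYf⇒fdeYf⇒fdefPYf⇒fdefYYf⇒fdeffPYYf⇒fdeffdYYf⇒fdeffdeYf⇒fdeffdeef

S ⇒ Yf   [S ::= Y f]
Yf ⇒ fPYf   [Y ::= f P Y]
fPYf ⇒ fdYf   [P ::= d]
fdYf ⇒ fdeYf   [Y ::= e Y]
fdeYf ⇒ fdefPYf   [Y ::= f P Y]
fdefPYf ⇒ fdefYYf   [P ::= Y]
fdefYYf ⇒ fdeffPYYf   [Y ::= f P Y]
fdeffPYYf ⇒ fdeffdYYf   [P ::= d]
fdeffdYYf ⇒ fdeffdeYf   [Y ::= e]
fdeffdeYf ⇒ fdeffdeef   [Y ::= e]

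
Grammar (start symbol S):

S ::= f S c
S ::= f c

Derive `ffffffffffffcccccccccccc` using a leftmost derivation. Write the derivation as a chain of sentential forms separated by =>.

S => fSc => ffScc => fffSccc => ffffScccc => fffffSccccc => ffffffScccccc => fffffffSccccccc => ffffffffScccccccc => fffffffffSccccccccc => ffffffffffScccccccccc => fffffffffffSccccccccccc => ffffffffffffcccccccccccc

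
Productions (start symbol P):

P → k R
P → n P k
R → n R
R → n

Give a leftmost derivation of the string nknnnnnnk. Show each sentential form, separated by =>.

P => nPk => nkRk => nknRk => nknnRk => nknnnRk => nknnnnRk => nknnnnnRk => nknnnnnnk

P => nPk   [P → n P k]
nPk => nkRk   [P → k R]
nkRk => nknRk   [R → n R]
nknRk => nknnRk   [R → n R]
nknnRk => nknnnRk   [R → n R]
nknnnRk => nknnnnRk   [R → n R]
nknnnnRk => nknnnnnRk   [R → n R]
nknnnnnRk => nknnnnnnk   [R → n]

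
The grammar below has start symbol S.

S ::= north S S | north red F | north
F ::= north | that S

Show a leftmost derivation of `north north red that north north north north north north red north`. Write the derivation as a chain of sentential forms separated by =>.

S => north S S => north north red F S => north north red that S S => north north red that north S => north north red that north north S S => north north red that north north north S S S => north north red that north north north north S S => north north red that north north north north north S => north north red that north north north north north north red F => north north red that north north north north north north red north

S => north S S   [S ::= north S S]
north S S => north north red F S   [S ::= north red F]
north north red F S => north north red that S S   [F ::= that S]
north north red that S S => north north red that north S   [S ::= north]
north north red that north S => north north red that north north S S   [S ::= north S S]
north north red that north north S S => north north red that north north north S S S   [S ::= north S S]
north north red that north north north S S S => north north red that north north north north S S   [S ::= north]
north north red that north north north north S S => north north red that north north north north north S   [S ::= north]
north north red that north north north north north S => north north red that north north north north north north red F   [S ::= north red F]
north north red that north north north north north north red F => north north red that north north north north north north red north   [F ::= north]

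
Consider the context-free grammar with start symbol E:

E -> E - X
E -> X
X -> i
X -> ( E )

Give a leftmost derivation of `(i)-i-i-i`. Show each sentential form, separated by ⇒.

E ⇒ E-X ⇒ E-X-X ⇒ E-X-X-X ⇒ X-X-X-X ⇒ (E)-X-X-X ⇒ (X)-X-X-X ⇒ (i)-X-X-X ⇒ (i)-i-X-X ⇒ (i)-i-i-X ⇒ (i)-i-i-i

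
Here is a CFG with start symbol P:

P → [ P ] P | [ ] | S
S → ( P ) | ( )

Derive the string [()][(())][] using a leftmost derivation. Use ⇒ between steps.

P ⇒ [P]P   [P → [ P ] P]
[P]P ⇒ [S]P   [P → S]
[S]P ⇒ [()]P   [S → ( )]
[()]P ⇒ [()][P]P   [P → [ P ] P]
[()][P]P ⇒ [()][S]P   [P → S]
[()][S]P ⇒ [()][(P)]P   [S → ( P )]
[()][(P)]P ⇒ [()][(S)]P   [P → S]
[()][(S)]P ⇒ [()][(())]P   [S → ( )]
[()][(())]P ⇒ [()][(())][]   [P → [ ]]

P ⇒ [P]P ⇒ [S]P ⇒ [()]P ⇒ [()][P]P ⇒ [()][S]P ⇒ [()][(P)]P ⇒ [()][(S)]P ⇒ [()][(())]P ⇒ [()][(())][]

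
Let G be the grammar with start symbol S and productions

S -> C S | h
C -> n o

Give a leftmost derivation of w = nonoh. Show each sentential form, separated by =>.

S => CS => noS => noCS => nonoS => nonoh

S => CS   [S -> C S]
CS => noS   [C -> n o]
noS => noCS   [S -> C S]
noCS => nonoS   [C -> n o]
nonoS => nonoh   [S -> h]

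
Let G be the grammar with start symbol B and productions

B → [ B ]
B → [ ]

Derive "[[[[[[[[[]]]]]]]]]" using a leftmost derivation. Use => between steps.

B => [B] => [[B]] => [[[B]]] => [[[[B]]]] => [[[[[B]]]]] => [[[[[[B]]]]]] => [[[[[[[B]]]]]]] => [[[[[[[[B]]]]]]]] => [[[[[[[[[]]]]]]]]]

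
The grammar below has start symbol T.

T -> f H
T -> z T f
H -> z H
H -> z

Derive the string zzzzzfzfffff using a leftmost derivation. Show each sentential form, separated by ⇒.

T ⇒ zTf ⇒ zzTff ⇒ zzzTfff ⇒ zzzzTffff ⇒ zzzzzTfffff ⇒ zzzzzfHfffff ⇒ zzzzzfzfffff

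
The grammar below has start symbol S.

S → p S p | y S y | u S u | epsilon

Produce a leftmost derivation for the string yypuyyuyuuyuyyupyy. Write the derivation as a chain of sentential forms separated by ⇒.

S ⇒ ySy ⇒ yySyy ⇒ yypSpyy ⇒ yypuSupyy ⇒ yypuySyupyy ⇒ yypuyySyyupyy ⇒ yypuyyuSuyyupyy ⇒ yypuyyuySyuyyupyy ⇒ yypuyyuyuSuyuyyupyy ⇒ yypuyyuyuuyuyyupyy

S ⇒ ySy   [S → y S y]
ySy ⇒ yySyy   [S → y S y]
yySyy ⇒ yypSpyy   [S → p S p]
yypSpyy ⇒ yypuSupyy   [S → u S u]
yypuSupyy ⇒ yypuySyupyy   [S → y S y]
yypuySyupyy ⇒ yypuyySyyupyy   [S → y S y]
yypuyySyyupyy ⇒ yypuyyuSuyyupyy   [S → u S u]
yypuyyuSuyyupyy ⇒ yypuyyuySyuyyupyy   [S → y S y]
yypuyyuySyuyyupyy ⇒ yypuyyuyuSuyuyyupyy   [S → u S u]
yypuyyuyuSuyuyyupyy ⇒ yypuyyuyuuyuyyupyy   [S → epsilon]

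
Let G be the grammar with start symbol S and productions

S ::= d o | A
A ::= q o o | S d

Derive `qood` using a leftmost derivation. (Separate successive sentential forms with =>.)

S=>A=>Sd=>Ad=>qood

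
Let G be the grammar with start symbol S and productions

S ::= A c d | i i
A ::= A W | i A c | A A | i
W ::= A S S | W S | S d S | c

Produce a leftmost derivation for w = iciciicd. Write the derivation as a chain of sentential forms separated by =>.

S => Acd => AAcd => AAAcd => AWAAcd => AAWAAcd => AWAWAAcd => iWAWAAcd => icAWAAcd => iciWAAcd => icicAAcd => iciciAcd => iciciicd

S => Acd   [S ::= A c d]
Acd => AAcd   [A ::= A A]
AAcd => AAAcd   [A ::= A A]
AAAcd => AWAAcd   [A ::= A W]
AWAAcd => AAWAAcd   [A ::= A A]
AAWAAcd => AWAWAAcd   [A ::= A W]
AWAWAAcd => iWAWAAcd   [A ::= i]
iWAWAAcd => icAWAAcd   [W ::= c]
icAWAAcd => iciWAAcd   [A ::= i]
iciWAAcd => icicAAcd   [W ::= c]
icicAAcd => iciciAcd   [A ::= i]
iciciAcd => iciciicd   [A ::= i]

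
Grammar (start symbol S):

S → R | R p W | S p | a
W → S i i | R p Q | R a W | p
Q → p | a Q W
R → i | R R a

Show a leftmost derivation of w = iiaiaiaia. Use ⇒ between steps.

S ⇒ R   [S → R]
R ⇒ RRa   [R → R R a]
RRa ⇒ RRaRa   [R → R R a]
RRaRa ⇒ RRaRaRa   [R → R R a]
RRaRaRa ⇒ RRaRaRaRa   [R → R R a]
RRaRaRaRa ⇒ iRaRaRaRa   [R → i]
iRaRaRaRa ⇒ iiaRaRaRa   [R → i]
iiaRaRaRa ⇒ iiaiaRaRa   [R → i]
iiaiaRaRa ⇒ iiaiaiaRa   [R → i]
iiaiaiaRa ⇒ iiaiaiaia   [R → i]

S ⇒ R ⇒ RRa ⇒ RRaRa ⇒ RRaRaRa ⇒ RRaRaRaRa ⇒ iRaRaRaRa ⇒ iiaRaRaRa ⇒ iiaiaRaRa ⇒ iiaiaiaRa ⇒ iiaiaiaia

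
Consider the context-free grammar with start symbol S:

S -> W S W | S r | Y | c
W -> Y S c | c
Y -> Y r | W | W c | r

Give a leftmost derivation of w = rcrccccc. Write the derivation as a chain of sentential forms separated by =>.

S => WSW   [S -> W S W]
WSW => YScSW   [W -> Y S c]
YScSW => rScSW   [Y -> r]
rScSW => rSrcSW   [S -> S r]
rSrcSW => rYrcSW   [S -> Y]
rYrcSW => rWrcSW   [Y -> W]
rWrcSW => rcrcSW   [W -> c]
rcrcSW => rcrccW   [S -> c]
rcrccW => rcrccYSc   [W -> Y S c]
rcrccYSc => rcrccWSc   [Y -> W]
rcrccWSc => rcrcccSc   [W -> c]
rcrcccSc => rcrccccc   [S -> c]

S => WSW => YScSW => rScSW => rSrcSW => rYrcSW => rWrcSW => rcrcSW => rcrccW => rcrccYSc => rcrccWSc => rcrcccSc => rcrccccc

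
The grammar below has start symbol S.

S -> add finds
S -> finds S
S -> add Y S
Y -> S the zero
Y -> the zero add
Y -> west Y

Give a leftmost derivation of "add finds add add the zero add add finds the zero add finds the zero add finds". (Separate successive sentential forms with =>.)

S => add Y S => add S the zero S => add finds S the zero S => add finds add Y S the zero S => add finds add S the zero S the zero S => add finds add add Y S the zero S the zero S => add finds add add the zero add S the zero S the zero S => add finds add add the zero add add finds the zero S the zero S => add finds add add the zero add add finds the zero add finds the zero S => add finds add add the zero add add finds the zero add finds the zero add finds

S => add Y S   [S -> add Y S]
add Y S => add S the zero S   [Y -> S the zero]
add S the zero S => add finds S the zero S   [S -> finds S]
add finds S the zero S => add finds add Y S the zero S   [S -> add Y S]
add finds add Y S the zero S => add finds add S the zero S the zero S   [Y -> S the zero]
add finds add S the zero S the zero S => add finds add add Y S the zero S the zero S   [S -> add Y S]
add finds add add Y S the zero S the zero S => add finds add add the zero add S the zero S the zero S   [Y -> the zero add]
add finds add add the zero add S the zero S the zero S => add finds add add the zero add add finds the zero S the zero S   [S -> add finds]
add finds add add the zero add add finds the zero S the zero S => add finds add add the zero add add finds the zero add finds the zero S   [S -> add finds]
add finds add add the zero add add finds the zero add finds the zero S => add finds add add the zero add add finds the zero add finds the zero add finds   [S -> add finds]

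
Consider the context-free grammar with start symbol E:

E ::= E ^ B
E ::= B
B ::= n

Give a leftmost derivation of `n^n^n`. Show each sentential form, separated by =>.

E => E^B => E^B^B => B^B^B => n^B^B => n^n^B => n^n^n

E => E^B   [E ::= E ^ B]
E^B => E^B^B   [E ::= E ^ B]
E^B^B => B^B^B   [E ::= B]
B^B^B => n^B^B   [B ::= n]
n^B^B => n^n^B   [B ::= n]
n^n^B => n^n^n   [B ::= n]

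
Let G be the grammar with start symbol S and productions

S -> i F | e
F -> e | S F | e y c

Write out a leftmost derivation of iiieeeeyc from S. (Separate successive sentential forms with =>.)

S => iF => iSF => iiFF => iiSFF => iiiFFF => iiiSFFF => iiieFFF => iiieeFF => iiieeeF => iiieeeeyc

S => iF   [S -> i F]
iF => iSF   [F -> S F]
iSF => iiFF   [S -> i F]
iiFF => iiSFF   [F -> S F]
iiSFF => iiiFFF   [S -> i F]
iiiFFF => iiiSFFF   [F -> S F]
iiiSFFF => iiieFFF   [S -> e]
iiieFFF => iiieeFF   [F -> e]
iiieeFF => iiieeeF   [F -> e]
iiieeeF => iiieeeeyc   [F -> e y c]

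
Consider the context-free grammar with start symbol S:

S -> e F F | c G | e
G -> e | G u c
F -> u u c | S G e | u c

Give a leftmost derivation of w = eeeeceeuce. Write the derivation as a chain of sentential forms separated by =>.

S => eFF => eSGeF => eeGeF => eeeeF => eeeeSGe => eeeecGGe => eeeeceGe => eeeeceGuce => eeeeceeuce

S => eFF   [S -> e F F]
eFF => eSGeF   [F -> S G e]
eSGeF => eeGeF   [S -> e]
eeGeF => eeeeF   [G -> e]
eeeeF => eeeeSGe   [F -> S G e]
eeeeSGe => eeeecGGe   [S -> c G]
eeeecGGe => eeeeceGe   [G -> e]
eeeeceGe => eeeeceGuce   [G -> G u c]
eeeeceGuce => eeeeceeuce   [G -> e]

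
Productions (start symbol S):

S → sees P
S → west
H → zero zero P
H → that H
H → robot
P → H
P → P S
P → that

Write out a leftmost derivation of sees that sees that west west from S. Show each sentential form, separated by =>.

S => sees P => sees P S => sees that S => sees that sees P => sees that sees P S => sees that sees P S S => sees that sees that S S => sees that sees that west S => sees that sees that west west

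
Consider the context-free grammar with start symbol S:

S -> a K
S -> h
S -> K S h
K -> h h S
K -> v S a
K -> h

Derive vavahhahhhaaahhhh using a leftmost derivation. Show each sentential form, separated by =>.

S=>KSh=>vSaSh=>vaKaSh=>vavSaaSh=>vavaKaaSh=>vavahhSaaSh=>vavahhaKaaSh=>vavahhahhSaaSh=>vavahhahhhaaSh=>vavahhahhhaaaKh=>vavahhahhhaaahhSh=>vavahhahhhaaahhhh

S => KSh   [S -> K S h]
KSh => vSaSh   [K -> v S a]
vSaSh => vaKaSh   [S -> a K]
vaKaSh => vavSaaSh   [K -> v S a]
vavSaaSh => vavaKaaSh   [S -> a K]
vavaKaaSh => vavahhSaaSh   [K -> h h S]
vavahhSaaSh => vavahhaKaaSh   [S -> a K]
vavahhaKaaSh => vavahhahhSaaSh   [K -> h h S]
vavahhahhSaaSh => vavahhahhhaaSh   [S -> h]
vavahhahhhaaSh => vavahhahhhaaaKh   [S -> a K]
vavahhahhhaaaKh => vavahhahhhaaahhSh   [K -> h h S]
vavahhahhhaaahhSh => vavahhahhhaaahhhh   [S -> h]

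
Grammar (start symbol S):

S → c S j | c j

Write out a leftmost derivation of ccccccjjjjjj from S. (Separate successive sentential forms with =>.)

S => cSj => ccSjj => cccSjjj => ccccSjjjj => cccccSjjjjj => ccccccjjjjjj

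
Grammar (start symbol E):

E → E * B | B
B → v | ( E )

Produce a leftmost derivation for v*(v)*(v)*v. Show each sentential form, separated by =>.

E => E*B   [E → E * B]
E*B => E*B*B   [E → E * B]
E*B*B => E*B*B*B   [E → E * B]
E*B*B*B => B*B*B*B   [E → B]
B*B*B*B => v*B*B*B   [B → v]
v*B*B*B => v*(E)*B*B   [B → ( E )]
v*(E)*B*B => v*(B)*B*B   [E → B]
v*(B)*B*B => v*(v)*B*B   [B → v]
v*(v)*B*B => v*(v)*(E)*B   [B → ( E )]
v*(v)*(E)*B => v*(v)*(B)*B   [E → B]
v*(v)*(B)*B => v*(v)*(v)*B   [B → v]
v*(v)*(v)*B => v*(v)*(v)*v   [B → v]

E => E*B => E*B*B => E*B*B*B => B*B*B*B => v*B*B*B => v*(E)*B*B => v*(B)*B*B => v*(v)*B*B => v*(v)*(E)*B => v*(v)*(B)*B => v*(v)*(v)*B => v*(v)*(v)*v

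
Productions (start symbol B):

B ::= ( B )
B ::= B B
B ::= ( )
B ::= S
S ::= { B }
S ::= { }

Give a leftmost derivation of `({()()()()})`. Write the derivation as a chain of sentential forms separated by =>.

B => (B) => (S) => ({B}) => ({BB}) => ({BBB}) => ({BBBB}) => ({()BBB}) => ({()()BB}) => ({()()()B}) => ({()()()()})

B => (B)   [B ::= ( B )]
(B) => (S)   [B ::= S]
(S) => ({B})   [S ::= { B }]
({B}) => ({BB})   [B ::= B B]
({BB}) => ({BBB})   [B ::= B B]
({BBB}) => ({BBBB})   [B ::= B B]
({BBBB}) => ({()BBB})   [B ::= ( )]
({()BBB}) => ({()()BB})   [B ::= ( )]
({()()BB}) => ({()()()B})   [B ::= ( )]
({()()()B}) => ({()()()()})   [B ::= ( )]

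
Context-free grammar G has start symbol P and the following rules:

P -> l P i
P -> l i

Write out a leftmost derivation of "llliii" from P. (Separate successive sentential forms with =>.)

P => lPi => llPii => llliii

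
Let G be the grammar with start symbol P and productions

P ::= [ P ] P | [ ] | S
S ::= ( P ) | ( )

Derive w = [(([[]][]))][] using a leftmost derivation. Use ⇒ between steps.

P ⇒ [P]P   [P ::= [ P ] P]
[P]P ⇒ [S]P   [P ::= S]
[S]P ⇒ [(P)]P   [S ::= ( P )]
[(P)]P ⇒ [(S)]P   [P ::= S]
[(S)]P ⇒ [((P))]P   [S ::= ( P )]
[((P))]P ⇒ [(([P]P))]P   [P ::= [ P ] P]
[(([P]P))]P ⇒ [(([[]]P))]P   [P ::= [ ]]
[(([[]]P))]P ⇒ [(([[]][]))]P   [P ::= [ ]]
[(([[]][]))]P ⇒ [(([[]][]))][]   [P ::= [ ]]

P ⇒ [P]P ⇒ [S]P ⇒ [(P)]P ⇒ [(S)]P ⇒ [((P))]P ⇒ [(([P]P))]P ⇒ [(([[]]P))]P ⇒ [(([[]][]))]P ⇒ [(([[]][]))][]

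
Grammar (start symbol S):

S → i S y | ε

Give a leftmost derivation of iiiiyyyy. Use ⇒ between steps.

S ⇒ iSy   [S → i S y]
iSy ⇒ iiSyy   [S → i S y]
iiSyy ⇒ iiiSyyy   [S → i S y]
iiiSyyy ⇒ iiiiSyyyy   [S → i S y]
iiiiSyyyy ⇒ iiiiyyyy   [S → ε]

S ⇒ iSy ⇒ iiSyy ⇒ iiiSyyy ⇒ iiiiSyyyy ⇒ iiiiyyyy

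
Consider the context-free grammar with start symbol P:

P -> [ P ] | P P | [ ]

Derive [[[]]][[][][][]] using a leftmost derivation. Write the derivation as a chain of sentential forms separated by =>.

P=>PP=>[P]P=>[[P]]P=>[[[]]]P=>[[[]]][P]=>[[[]]][PP]=>[[[]]][PPP]=>[[[]]][PPPP]=>[[[]]][[]PPP]=>[[[]]][[][]PP]=>[[[]]][[][][]P]=>[[[]]][[][][][]]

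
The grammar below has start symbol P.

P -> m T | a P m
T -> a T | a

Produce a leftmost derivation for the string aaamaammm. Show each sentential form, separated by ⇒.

P ⇒ aPm   [P -> a P m]
aPm ⇒ aaPmm   [P -> a P m]
aaPmm ⇒ aaaPmmm   [P -> a P m]
aaaPmmm ⇒ aaamTmmm   [P -> m T]
aaamTmmm ⇒ aaamaTmmm   [T -> a T]
aaamaTmmm ⇒ aaamaammm   [T -> a]

P⇒aPm⇒aaPmm⇒aaaPmmm⇒aaamTmmm⇒aaamaTmmm⇒aaamaammm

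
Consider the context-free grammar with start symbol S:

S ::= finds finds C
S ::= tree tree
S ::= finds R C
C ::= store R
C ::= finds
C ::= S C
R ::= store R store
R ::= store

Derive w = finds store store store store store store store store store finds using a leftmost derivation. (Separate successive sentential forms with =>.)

S => finds R C   [S ::= finds R C]
finds R C => finds store R store C   [R ::= store R store]
finds store R store C => finds store store R store store C   [R ::= store R store]
finds store store R store store C => finds store store store R store store store C   [R ::= store R store]
finds store store store R store store store C => finds store store store store R store store store store C   [R ::= store R store]
finds store store store store R store store store store C => finds store store store store store store store store store C   [R ::= store]
finds store store store store store store store store store C => finds store store store store store store store store store finds   [C ::= finds]

S => finds R C => finds store R store C => finds store store R store store C => finds store store store R store store store C => finds store store store store R store store store store C => finds store store store store store store store store store C => finds store store store store store store store store store finds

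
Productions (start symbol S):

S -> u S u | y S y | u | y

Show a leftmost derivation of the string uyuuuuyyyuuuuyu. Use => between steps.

S => uSu => uySyu => uyuSuyu => uyuuSuuyu => uyuuuSuuuyu => uyuuuuSuuuuyu => uyuuuuySyuuuuyu => uyuuuuyyyuuuuyu

S => uSu   [S -> u S u]
uSu => uySyu   [S -> y S y]
uySyu => uyuSuyu   [S -> u S u]
uyuSuyu => uyuuSuuyu   [S -> u S u]
uyuuSuuyu => uyuuuSuuuyu   [S -> u S u]
uyuuuSuuuyu => uyuuuuSuuuuyu   [S -> u S u]
uyuuuuSuuuuyu => uyuuuuySyuuuuyu   [S -> y S y]
uyuuuuySyuuuuyu => uyuuuuyyyuuuuyu   [S -> y]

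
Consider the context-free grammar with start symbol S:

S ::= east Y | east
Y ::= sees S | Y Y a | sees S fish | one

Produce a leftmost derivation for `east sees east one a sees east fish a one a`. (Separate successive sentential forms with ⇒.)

S ⇒ east Y ⇒ east Y Y a ⇒ east Y Y a Y a ⇒ east Y Y a Y a Y a ⇒ east sees S Y a Y a Y a ⇒ east sees east Y a Y a Y a ⇒ east sees east one a Y a Y a ⇒ east sees east one a sees S fish a Y a ⇒ east sees east one a sees east fish a Y a ⇒ east sees east one a sees east fish a one a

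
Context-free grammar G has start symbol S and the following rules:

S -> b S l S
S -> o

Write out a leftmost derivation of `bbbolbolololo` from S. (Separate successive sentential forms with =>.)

S => bSlS   [S -> b S l S]
bSlS => bbSlSlS   [S -> b S l S]
bbSlSlS => bbbSlSlSlS   [S -> b S l S]
bbbSlSlSlS => bbbolSlSlS   [S -> o]
bbbolSlSlS => bbbolbSlSlSlS   [S -> b S l S]
bbbolbSlSlSlS => bbbolbolSlSlS   [S -> o]
bbbolbolSlSlS => bbbolbololSlS   [S -> o]
bbbolbololSlS => bbbolbolololS   [S -> o]
bbbolbolololS => bbbolbolololo   [S -> o]

S=>bSlS=>bbSlSlS=>bbbSlSlSlS=>bbbolSlSlS=>bbbolbSlSlSlS=>bbbolbolSlSlS=>bbbolbololSlS=>bbbolbolololS=>bbbolbolololo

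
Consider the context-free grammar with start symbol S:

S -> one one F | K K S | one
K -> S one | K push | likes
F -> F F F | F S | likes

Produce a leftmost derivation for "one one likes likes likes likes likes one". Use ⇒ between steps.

S ⇒ one one F ⇒ one one F S ⇒ one one F F F S ⇒ one one F F F F F S ⇒ one one likes F F F F S ⇒ one one likes likes F F F S ⇒ one one likes likes likes F F S ⇒ one one likes likes likes likes F S ⇒ one one likes likes likes likes likes S ⇒ one one likes likes likes likes likes one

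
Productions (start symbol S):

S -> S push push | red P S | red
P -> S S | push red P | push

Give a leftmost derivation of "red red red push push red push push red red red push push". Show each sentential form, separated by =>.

S => red P S => red S S S => red red P S S S => red red S S S S S => red red S push push S S S S => red red red push push S S S S => red red red push push S push push S S S => red red red push push red push push S S S => red red red push push red push push red S S => red red red push push red push push red red S => red red red push push red push push red red S push push => red red red push push red push push red red red push push

S => red P S   [S -> red P S]
red P S => red S S S   [P -> S S]
red S S S => red red P S S S   [S -> red P S]
red red P S S S => red red S S S S S   [P -> S S]
red red S S S S S => red red S push push S S S S   [S -> S push push]
red red S push push S S S S => red red red push push S S S S   [S -> red]
red red red push push S S S S => red red red push push S push push S S S   [S -> S push push]
red red red push push S push push S S S => red red red push push red push push S S S   [S -> red]
red red red push push red push push S S S => red red red push push red push push red S S   [S -> red]
red red red push push red push push red S S => red red red push push red push push red red S   [S -> red]
red red red push push red push push red red S => red red red push push red push push red red S push push   [S -> S push push]
red red red push push red push push red red S push push => red red red push push red push push red red red push push   [S -> red]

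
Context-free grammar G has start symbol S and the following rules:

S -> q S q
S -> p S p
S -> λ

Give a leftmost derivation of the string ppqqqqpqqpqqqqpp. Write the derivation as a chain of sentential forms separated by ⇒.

S ⇒ pSp ⇒ ppSpp ⇒ ppqSqpp ⇒ ppqqSqqpp ⇒ ppqqqSqqqpp ⇒ ppqqqqSqqqqpp ⇒ ppqqqqpSpqqqqpp ⇒ ppqqqqpqSqpqqqqpp ⇒ ppqqqqpqqpqqqqpp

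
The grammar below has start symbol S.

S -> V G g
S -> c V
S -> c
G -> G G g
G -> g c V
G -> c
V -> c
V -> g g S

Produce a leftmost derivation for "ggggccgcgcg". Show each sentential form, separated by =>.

S => VGg   [S -> V G g]
VGg => ggSGg   [V -> g g S]
ggSGg => ggVGgGg   [S -> V G g]
ggVGgGg => ggggSGgGg   [V -> g g S]
ggggSGgGg => ggggVGgGgGg   [S -> V G g]
ggggVGgGgGg => ggggcGgGgGg   [V -> c]
ggggcGgGgGg => ggggccgGgGg   [G -> c]
ggggccgGgGg => ggggccgcgGg   [G -> c]
ggggccgcgGg => ggggccgcgcg   [G -> c]

S => VGg => ggSGg => ggVGgGg => ggggSGgGg => ggggVGgGgGg => ggggcGgGgGg => ggggccgGgGg => ggggccgcgGg => ggggccgcgcg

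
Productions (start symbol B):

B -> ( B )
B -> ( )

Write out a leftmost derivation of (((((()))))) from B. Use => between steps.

B=>(B)=>((B))=>(((B)))=>((((B))))=>(((((B)))))=>(((((())))))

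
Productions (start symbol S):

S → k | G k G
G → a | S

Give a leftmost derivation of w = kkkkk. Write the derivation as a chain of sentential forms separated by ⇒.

S⇒GkG⇒SkG⇒kkG⇒kkS⇒kkGkG⇒kkSkG⇒kkkkG⇒kkkkS⇒kkkkk

S ⇒ GkG   [S → G k G]
GkG ⇒ SkG   [G → S]
SkG ⇒ kkG   [S → k]
kkG ⇒ kkS   [G → S]
kkS ⇒ kkGkG   [S → G k G]
kkGkG ⇒ kkSkG   [G → S]
kkSkG ⇒ kkkkG   [S → k]
kkkkG ⇒ kkkkS   [G → S]
kkkkS ⇒ kkkkk   [S → k]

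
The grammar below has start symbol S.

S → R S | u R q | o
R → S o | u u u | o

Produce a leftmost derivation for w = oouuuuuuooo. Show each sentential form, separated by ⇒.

S ⇒ RS   [S → R S]
RS ⇒ oS   [R → o]
oS ⇒ oRS   [S → R S]
oRS ⇒ oSoS   [R → S o]
oSoS ⇒ oRSoS   [S → R S]
oRSoS ⇒ ooSoS   [R → o]
ooSoS ⇒ ooRSoS   [S → R S]
ooRSoS ⇒ oouuuSoS   [R → u u u]
oouuuSoS ⇒ oouuuRSoS   [S → R S]
oouuuRSoS ⇒ oouuuuuuSoS   [R → u u u]
oouuuuuuSoS ⇒ oouuuuuuooS   [S → o]
oouuuuuuooS ⇒ oouuuuuuooo   [S → o]

S ⇒ RS ⇒ oS ⇒ oRS ⇒ oSoS ⇒ oRSoS ⇒ ooSoS ⇒ ooRSoS ⇒ oouuuSoS ⇒ oouuuRSoS ⇒ oouuuuuuSoS ⇒ oouuuuuuooS ⇒ oouuuuuuooo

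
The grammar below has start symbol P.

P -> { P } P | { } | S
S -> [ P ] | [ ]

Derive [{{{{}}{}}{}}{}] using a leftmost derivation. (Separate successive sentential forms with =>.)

P => S => [P] => [{P}P] => [{{P}P}P] => [{{{P}P}P}P] => [{{{{}}P}P}P] => [{{{{}}{}}P}P] => [{{{{}}{}}{}}P] => [{{{{}}{}}{}}{}]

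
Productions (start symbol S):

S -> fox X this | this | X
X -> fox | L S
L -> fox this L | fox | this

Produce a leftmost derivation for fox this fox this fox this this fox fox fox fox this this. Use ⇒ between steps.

S ⇒ X ⇒ L S ⇒ fox this L S ⇒ fox this fox this L S ⇒ fox this fox this fox this L S ⇒ fox this fox this fox this this S ⇒ fox this fox this fox this this fox X this ⇒ fox this fox this fox this this fox L S this ⇒ fox this fox this fox this this fox fox S this ⇒ fox this fox this fox this this fox fox fox X this this ⇒ fox this fox this fox this this fox fox fox fox this this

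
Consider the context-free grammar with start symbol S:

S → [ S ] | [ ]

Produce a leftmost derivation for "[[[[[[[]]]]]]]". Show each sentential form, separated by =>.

S => [S] => [[S]] => [[[S]]] => [[[[S]]]] => [[[[[S]]]]] => [[[[[[S]]]]]] => [[[[[[[]]]]]]]

S => [S]   [S → [ S ]]
[S] => [[S]]   [S → [ S ]]
[[S]] => [[[S]]]   [S → [ S ]]
[[[S]]] => [[[[S]]]]   [S → [ S ]]
[[[[S]]]] => [[[[[S]]]]]   [S → [ S ]]
[[[[[S]]]]] => [[[[[[S]]]]]]   [S → [ S ]]
[[[[[[S]]]]]] => [[[[[[[]]]]]]]   [S → [ ]]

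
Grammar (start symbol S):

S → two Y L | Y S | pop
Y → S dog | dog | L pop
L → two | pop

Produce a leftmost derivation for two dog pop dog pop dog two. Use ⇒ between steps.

S ⇒ two Y L   [S → two Y L]
two Y L ⇒ two S dog L   [Y → S dog]
two S dog L ⇒ two Y S dog L   [S → Y S]
two Y S dog L ⇒ two S dog S dog L   [Y → S dog]
two S dog S dog L ⇒ two Y S dog S dog L   [S → Y S]
two Y S dog S dog L ⇒ two dog S dog S dog L   [Y → dog]
two dog S dog S dog L ⇒ two dog pop dog S dog L   [S → pop]
two dog pop dog S dog L ⇒ two dog pop dog pop dog L   [S → pop]
two dog pop dog pop dog L ⇒ two dog pop dog pop dog two   [L → two]

S ⇒ two Y L ⇒ two S dog L ⇒ two Y S dog L ⇒ two S dog S dog L ⇒ two Y S dog S dog L ⇒ two dog S dog S dog L ⇒ two dog pop dog S dog L ⇒ two dog pop dog pop dog L ⇒ two dog pop dog pop dog two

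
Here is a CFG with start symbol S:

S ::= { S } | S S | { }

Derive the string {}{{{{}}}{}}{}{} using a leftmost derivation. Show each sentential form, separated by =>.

S => SS => SSS => SSSS => {}SSS => {}{S}SS => {}{SS}SS => {}{{S}S}SS => {}{{{S}}S}SS => {}{{{{}}}S}SS => {}{{{{}}}{}}SS => {}{{{{}}}{}}{}S => {}{{{{}}}{}}{}{}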